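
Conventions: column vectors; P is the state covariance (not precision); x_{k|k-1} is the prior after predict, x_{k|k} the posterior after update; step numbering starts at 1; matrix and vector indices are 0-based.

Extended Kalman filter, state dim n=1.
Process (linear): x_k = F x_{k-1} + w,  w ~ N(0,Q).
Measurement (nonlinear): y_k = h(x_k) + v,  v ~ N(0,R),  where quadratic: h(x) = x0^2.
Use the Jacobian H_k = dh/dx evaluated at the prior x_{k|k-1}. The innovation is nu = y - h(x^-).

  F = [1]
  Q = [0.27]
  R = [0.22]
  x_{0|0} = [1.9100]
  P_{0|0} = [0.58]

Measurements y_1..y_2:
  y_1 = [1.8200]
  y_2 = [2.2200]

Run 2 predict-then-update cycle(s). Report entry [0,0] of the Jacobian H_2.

step 1: x^-=[1.9100]  P^-=[0.8500]  H_jac=[3.8200]  S=[12.6235]  K=[0.2572]  nu=[-1.8281]  x^+=[1.4398]  P^+=[0.0148]
step 2: x^-=[1.4398]  P^-=[0.2848]  H_jac=[2.8796]  S=[2.5816]  K=[0.3177]  nu=[0.1470]  x^+=[1.4865]  P^+=[0.0243]

H_jac[0,0] = 2.8796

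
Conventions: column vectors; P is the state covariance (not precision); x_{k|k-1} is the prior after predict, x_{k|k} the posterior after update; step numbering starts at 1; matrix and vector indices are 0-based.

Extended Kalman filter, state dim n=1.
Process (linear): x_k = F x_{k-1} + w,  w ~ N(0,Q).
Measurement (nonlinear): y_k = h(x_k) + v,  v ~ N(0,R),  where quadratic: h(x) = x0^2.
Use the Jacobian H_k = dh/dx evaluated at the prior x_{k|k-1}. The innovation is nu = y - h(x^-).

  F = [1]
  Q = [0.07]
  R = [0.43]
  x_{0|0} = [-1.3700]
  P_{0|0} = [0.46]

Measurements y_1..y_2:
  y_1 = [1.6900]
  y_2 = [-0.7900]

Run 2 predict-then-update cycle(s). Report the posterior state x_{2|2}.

x_post = [-0.6778]

step 1: x^-=[-1.3700]  P^-=[0.5300]  H_jac=[-2.7400]  S=[4.4090]  K=[-0.3294]  nu=[-0.1869]  x^+=[-1.3084]  P^+=[0.0517]
step 2: x^-=[-1.3084]  P^-=[0.1217]  H_jac=[-2.6169]  S=[1.2633]  K=[-0.2521]  nu=[-2.5020]  x^+=[-0.6778]  P^+=[0.0414]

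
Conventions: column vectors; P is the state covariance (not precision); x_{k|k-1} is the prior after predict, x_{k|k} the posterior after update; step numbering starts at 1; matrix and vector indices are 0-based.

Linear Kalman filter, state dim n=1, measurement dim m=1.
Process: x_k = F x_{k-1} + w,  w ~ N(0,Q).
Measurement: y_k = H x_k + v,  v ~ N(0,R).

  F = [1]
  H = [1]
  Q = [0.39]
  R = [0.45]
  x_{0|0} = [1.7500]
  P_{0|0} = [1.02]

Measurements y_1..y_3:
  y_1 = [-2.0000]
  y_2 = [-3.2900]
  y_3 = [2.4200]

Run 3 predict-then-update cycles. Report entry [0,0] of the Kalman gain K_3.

K[0,0] = 0.5977

step 1: x^-=[1.7500]  P^-=[1.4100]  S=[1.8600]  K=[0.7581]  nu=[-3.7500]  x^+=[-1.0927]  P^+=[0.3411]
step 2: x^-=[-1.0927]  P^-=[0.7311]  S=[1.1811]  K=[0.6190]  nu=[-2.1973]  x^+=[-2.4529]  P^+=[0.2786]
step 3: x^-=[-2.4529]  P^-=[0.6686]  S=[1.1186]  K=[0.5977]  nu=[4.8729]  x^+=[0.4596]  P^+=[0.2690]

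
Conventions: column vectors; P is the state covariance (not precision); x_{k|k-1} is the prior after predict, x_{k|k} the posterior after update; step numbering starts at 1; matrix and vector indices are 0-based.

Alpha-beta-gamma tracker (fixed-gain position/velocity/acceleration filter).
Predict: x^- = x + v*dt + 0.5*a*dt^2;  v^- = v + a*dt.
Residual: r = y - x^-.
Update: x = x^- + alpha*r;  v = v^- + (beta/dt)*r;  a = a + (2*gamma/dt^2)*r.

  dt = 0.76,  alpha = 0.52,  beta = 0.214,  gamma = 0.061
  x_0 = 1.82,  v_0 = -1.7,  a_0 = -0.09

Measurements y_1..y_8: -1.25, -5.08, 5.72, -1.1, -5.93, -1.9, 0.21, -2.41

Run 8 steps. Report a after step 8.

step 1: x_pred=0.5020  r=-1.7520  x^+=-0.4090  v^+=-2.2617  a^+=-0.4601
step 2: x_pred=-2.2608  r=-2.8192  x^+=-3.7268  v^+=-3.4052  a^+=-1.0555
step 3: x_pred=-6.6196  r=12.3396  x^+=-0.2030  v^+=-0.7328  a^+=1.5508
step 4: x_pred=-0.3121  r=-0.7879  x^+=-0.7218  v^+=0.2239  a^+=1.3844
step 5: x_pred=-0.1518  r=-5.7782  x^+=-3.1565  v^+=-0.3509  a^+=0.1639
step 6: x_pred=-3.3758  r=1.4758  x^+=-2.6084  v^+=0.1892  a^+=0.4757
step 7: x_pred=-2.3272  r=2.5372  x^+=-1.0079  v^+=1.2651  a^+=1.0116
step 8: x_pred=0.2458  r=-2.6558  x^+=-1.1352  v^+=1.2861  a^+=0.4506

a_post = 0.4506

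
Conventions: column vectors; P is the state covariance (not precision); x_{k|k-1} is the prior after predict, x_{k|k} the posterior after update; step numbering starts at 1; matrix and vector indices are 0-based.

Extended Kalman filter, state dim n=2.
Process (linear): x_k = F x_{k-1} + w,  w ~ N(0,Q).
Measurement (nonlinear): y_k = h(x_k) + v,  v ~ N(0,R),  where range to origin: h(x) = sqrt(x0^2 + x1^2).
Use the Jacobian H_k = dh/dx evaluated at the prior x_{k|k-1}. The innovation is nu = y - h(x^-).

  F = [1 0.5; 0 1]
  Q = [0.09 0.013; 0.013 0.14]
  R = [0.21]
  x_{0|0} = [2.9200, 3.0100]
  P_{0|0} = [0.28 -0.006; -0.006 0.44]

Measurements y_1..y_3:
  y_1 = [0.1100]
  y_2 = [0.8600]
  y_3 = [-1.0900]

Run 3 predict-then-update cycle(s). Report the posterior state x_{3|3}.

x_post = [-0.2496, -0.9501]

step 1: x^-=[4.4250, 3.0100]  P^-=[0.4740 0.2270; 0.2270 0.5800]  H_jac=[0.8268 0.5624]  S=[0.9287]  K=[0.5595; 0.5534]  nu=[-5.2417]  x^+=[1.4922, 0.1093]  P^+=[0.1833 -0.0605; -0.0605 0.2956]
step 2: x^-=[1.5469, 0.1093]  P^-=[0.2866 0.1003; 0.1003 0.4356]  H_jac=[0.9975 0.0705]  S=[0.5115]  K=[0.5728; 0.2556]  nu=[-0.6907]  x^+=[1.1512, -0.0672]  P^+=[0.1188 0.0254; 0.0254 0.4022]
step 3: x^-=[1.1176, -0.0672]  P^-=[0.3347 0.2395; 0.2395 0.5422]  H_jac=[0.9982 -0.0600]  S=[0.5168]  K=[0.6187; 0.3996]  nu=[-2.2096]  x^+=[-0.2496, -0.9501]  P^+=[0.1369 0.1117; 0.1117 0.4597]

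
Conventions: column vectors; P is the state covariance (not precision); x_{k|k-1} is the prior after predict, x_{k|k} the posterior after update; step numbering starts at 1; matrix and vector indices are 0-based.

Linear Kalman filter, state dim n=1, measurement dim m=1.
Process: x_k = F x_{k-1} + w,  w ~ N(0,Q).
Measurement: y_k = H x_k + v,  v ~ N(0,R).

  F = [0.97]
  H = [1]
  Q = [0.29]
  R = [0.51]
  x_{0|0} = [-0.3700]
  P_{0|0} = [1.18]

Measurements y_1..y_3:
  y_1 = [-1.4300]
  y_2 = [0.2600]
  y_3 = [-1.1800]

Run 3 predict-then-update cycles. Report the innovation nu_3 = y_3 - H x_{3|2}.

step 1: x^-=[-0.3589]  P^-=[1.4003]  S=[1.9103]  K=[0.7330]  nu=[-1.0711]  x^+=[-1.1440]  P^+=[0.3738]
step 2: x^-=[-1.1097]  P^-=[0.6417]  S=[1.1517]  K=[0.5572]  nu=[1.3697]  x^+=[-0.3465]  P^+=[0.2842]
step 3: x^-=[-0.3361]  P^-=[0.5574]  S=[1.0674]  K=[0.5222]  nu=[-0.8439]  x^+=[-0.7768]  P^+=[0.2663]

innov = [-0.8439]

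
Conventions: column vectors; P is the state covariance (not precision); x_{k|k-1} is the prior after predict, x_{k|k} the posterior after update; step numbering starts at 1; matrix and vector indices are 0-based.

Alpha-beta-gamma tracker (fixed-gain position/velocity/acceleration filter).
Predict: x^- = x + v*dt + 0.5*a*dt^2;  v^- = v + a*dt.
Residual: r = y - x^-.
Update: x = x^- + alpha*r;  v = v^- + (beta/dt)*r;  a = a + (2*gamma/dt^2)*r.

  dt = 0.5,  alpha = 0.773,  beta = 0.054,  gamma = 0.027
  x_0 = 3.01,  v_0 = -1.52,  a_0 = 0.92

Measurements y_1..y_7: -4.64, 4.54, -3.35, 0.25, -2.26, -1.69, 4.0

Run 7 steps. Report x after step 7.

x_post = 2.6533

step 1: x_pred=2.3650  r=-7.0050  x^+=-3.0499  v^+=-1.8165  a^+=-0.5931
step 2: x_pred=-4.0323  r=8.5723  x^+=2.5941  v^+=-1.1873  a^+=1.2585
step 3: x_pred=2.1578  r=-5.5078  x^+=-2.0997  v^+=-1.1528  a^+=0.0689
step 4: x_pred=-2.6676  r=2.9176  x^+=-0.4123  v^+=-0.8033  a^+=0.6990
step 5: x_pred=-0.7266  r=-1.5334  x^+=-1.9119  v^+=-0.6194  a^+=0.3678
step 6: x_pred=-2.1756  r=0.4856  x^+=-1.8002  v^+=-0.3831  a^+=0.4727
step 7: x_pred=-1.9327  r=5.9327  x^+=2.6533  v^+=0.4940  a^+=1.7542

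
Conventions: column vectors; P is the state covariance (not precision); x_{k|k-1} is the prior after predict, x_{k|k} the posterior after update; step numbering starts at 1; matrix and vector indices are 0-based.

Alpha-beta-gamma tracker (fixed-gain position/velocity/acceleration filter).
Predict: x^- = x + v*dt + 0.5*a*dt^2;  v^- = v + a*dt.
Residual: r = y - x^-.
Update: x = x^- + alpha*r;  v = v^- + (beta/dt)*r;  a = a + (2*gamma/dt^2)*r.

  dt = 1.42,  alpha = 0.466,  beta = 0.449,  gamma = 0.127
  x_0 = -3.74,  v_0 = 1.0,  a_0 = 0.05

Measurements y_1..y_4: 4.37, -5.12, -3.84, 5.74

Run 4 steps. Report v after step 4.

v_post = -0.1418

step 1: x_pred=-2.2696  r=6.6396  x^+=0.8245  v^+=3.1704  a^+=0.8864
step 2: x_pred=6.2201  r=-11.3401  x^+=0.9356  v^+=0.8434  a^+=-0.5421
step 3: x_pred=1.5866  r=-5.4266  x^+=-0.9422  v^+=-1.6423  a^+=-1.2257
step 4: x_pred=-4.5100  r=10.2500  x^+=0.2665  v^+=-0.1418  a^+=0.0655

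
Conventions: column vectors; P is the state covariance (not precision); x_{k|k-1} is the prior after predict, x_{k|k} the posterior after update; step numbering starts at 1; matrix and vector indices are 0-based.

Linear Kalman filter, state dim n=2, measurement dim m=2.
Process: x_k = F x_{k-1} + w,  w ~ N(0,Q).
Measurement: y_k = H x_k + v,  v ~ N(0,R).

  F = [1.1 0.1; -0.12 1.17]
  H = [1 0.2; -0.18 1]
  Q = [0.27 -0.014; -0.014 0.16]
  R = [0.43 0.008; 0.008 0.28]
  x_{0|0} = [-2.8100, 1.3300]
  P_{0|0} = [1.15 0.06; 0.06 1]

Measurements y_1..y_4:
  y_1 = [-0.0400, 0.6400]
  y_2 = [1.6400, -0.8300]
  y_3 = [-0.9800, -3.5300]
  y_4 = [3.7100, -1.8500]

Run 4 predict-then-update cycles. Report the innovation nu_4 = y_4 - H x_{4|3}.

step 1: x^-=[-2.9580, 1.8933]  P^-=[1.6847 0.0277; 0.0277 1.5286]  S=[2.1869 0.0372; 0.0372 1.8532]  K=[0.7757 -0.1642; 0.1385 0.8194]  nu=[2.5393, -1.7857]  x^+=[-0.6950, 0.7819]  P^+=[0.3284 0.0193; 0.0193 0.2340]
step 2: x^-=[-0.6863, 0.9982]  P^-=[0.6739 -0.0053; -0.0053 0.4796]  S=[1.1210 -0.0225; -0.0225 0.7834]  K=[0.5973 -0.1445; 0.0932 0.6162]  nu=[2.1267, -1.9518]  x^+=[0.8660, -0.0062]  P^+=[0.2537 0.0100; 0.0100 0.1751]
step 3: x^-=[0.9520, -0.1112]  P^-=[0.5809 -0.0143; -0.0143 0.4005]  S=[1.0212 -0.0302; -0.0302 0.7045]  K=[0.5618 -0.1446; 0.0815 0.5757]  nu=[-1.9098, -3.2475]  x^+=[0.3487, -2.1363]  P^+=[0.2390 0.0070; 0.0070 0.1631]
step 4: x^-=[0.1699, -2.5413]  P^-=[0.5624 -0.0175; -0.0175 0.3847]  S=[1.0008 -0.0332; -0.0332 0.6893]  K=[0.5536 -0.1456; 0.0782 0.5665]  nu=[4.0483, 0.7219]  x^+=[2.3060, -1.8159]  P^+=[0.2357 0.0061; 0.0061 0.1603]

innov = [4.0483, 0.7219]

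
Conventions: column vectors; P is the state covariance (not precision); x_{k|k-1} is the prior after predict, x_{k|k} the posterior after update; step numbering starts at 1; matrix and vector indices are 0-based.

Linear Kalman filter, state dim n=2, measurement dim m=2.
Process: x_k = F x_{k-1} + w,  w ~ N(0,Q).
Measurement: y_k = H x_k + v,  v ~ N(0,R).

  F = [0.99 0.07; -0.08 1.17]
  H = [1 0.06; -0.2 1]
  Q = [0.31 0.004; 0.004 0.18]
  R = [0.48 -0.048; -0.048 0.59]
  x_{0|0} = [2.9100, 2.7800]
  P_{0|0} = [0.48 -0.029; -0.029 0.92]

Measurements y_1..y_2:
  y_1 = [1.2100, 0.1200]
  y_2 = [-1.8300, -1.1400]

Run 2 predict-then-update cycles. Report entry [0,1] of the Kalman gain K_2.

K[0,1] = -0.0313

step 1: x^-=[3.0755, 3.0198]  P^-=[0.7809 0.0079; 0.0079 1.4479]  S=[1.2671 -0.1095; -0.1095 2.0660]  K=[0.6133 -0.0393; 0.1359 0.7073]  nu=[-2.0467, -2.2847]  x^+=[1.9100, 1.1257]  P^+=[0.2959 0.0066; 0.0066 0.4121]
step 2: x^-=[1.9697, 1.1643]  P^-=[0.6029 0.0219; 0.0219 0.7448]  S=[1.0882 -0.1023; -0.1023 1.3501]  K=[0.5523 -0.0313; 0.1135 0.5570]  nu=[-3.8695, -1.9103]  x^+=[-0.1078, -0.3390]  P^+=[0.2661 0.0083; 0.0083 0.3248]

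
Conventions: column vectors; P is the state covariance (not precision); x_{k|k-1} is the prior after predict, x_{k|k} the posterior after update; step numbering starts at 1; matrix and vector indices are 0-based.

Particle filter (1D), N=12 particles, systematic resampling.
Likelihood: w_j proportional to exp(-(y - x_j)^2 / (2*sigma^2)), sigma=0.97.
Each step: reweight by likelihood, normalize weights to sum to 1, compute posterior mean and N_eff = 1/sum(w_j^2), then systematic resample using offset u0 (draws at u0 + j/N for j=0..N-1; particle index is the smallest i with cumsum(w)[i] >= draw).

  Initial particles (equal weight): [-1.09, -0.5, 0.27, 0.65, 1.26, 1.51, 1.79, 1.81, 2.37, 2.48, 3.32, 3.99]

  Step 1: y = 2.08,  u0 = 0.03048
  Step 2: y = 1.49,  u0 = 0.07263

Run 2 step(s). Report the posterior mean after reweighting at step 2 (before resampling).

step 1: w=[0.0007, 0.0045, 0.0271, 0.0522, 0.1082, 0.1301, 0.1479, 0.1488, 0.1479, 0.1420, 0.0683, 0.0223]  mean=1.9233  Neff=8.1084  idx=[2, 4, 5, 5, 6, 6, 7, 7, 8, 9, 9, 10]
step 2: w=[0.0490, 0.1052, 0.1081, 0.1081, 0.1031, 0.1031, 0.1024, 0.1024, 0.0717, 0.0643, 0.0643, 0.0182]  mean=1.7614  Neff=10.7725  idx=[1, 2, 2, 3, 4, 5, 5, 6, 7, 8, 9, 11]

post_mean = 1.7614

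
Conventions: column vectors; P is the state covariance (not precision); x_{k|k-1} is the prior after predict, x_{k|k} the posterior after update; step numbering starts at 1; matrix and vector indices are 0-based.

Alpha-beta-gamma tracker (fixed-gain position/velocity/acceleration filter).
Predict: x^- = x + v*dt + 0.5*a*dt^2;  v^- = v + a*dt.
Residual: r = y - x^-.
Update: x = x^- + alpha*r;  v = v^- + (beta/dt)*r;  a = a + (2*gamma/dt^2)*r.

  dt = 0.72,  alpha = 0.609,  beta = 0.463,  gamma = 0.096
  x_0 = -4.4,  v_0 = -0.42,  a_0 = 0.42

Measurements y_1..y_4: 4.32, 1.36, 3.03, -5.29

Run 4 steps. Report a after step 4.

step 1: x_pred=-4.5935  r=8.9135  x^+=0.8348  v^+=5.6143  a^+=3.7213
step 2: x_pred=5.8417  r=-4.4817  x^+=3.1123  v^+=5.4117  a^+=2.0614
step 3: x_pred=7.5431  r=-4.5131  x^+=4.7946  v^+=3.9938  a^+=0.3899
step 4: x_pred=7.7712  r=-13.0612  x^+=-0.1831  v^+=-4.1246  a^+=-4.4475

a_post = -4.4475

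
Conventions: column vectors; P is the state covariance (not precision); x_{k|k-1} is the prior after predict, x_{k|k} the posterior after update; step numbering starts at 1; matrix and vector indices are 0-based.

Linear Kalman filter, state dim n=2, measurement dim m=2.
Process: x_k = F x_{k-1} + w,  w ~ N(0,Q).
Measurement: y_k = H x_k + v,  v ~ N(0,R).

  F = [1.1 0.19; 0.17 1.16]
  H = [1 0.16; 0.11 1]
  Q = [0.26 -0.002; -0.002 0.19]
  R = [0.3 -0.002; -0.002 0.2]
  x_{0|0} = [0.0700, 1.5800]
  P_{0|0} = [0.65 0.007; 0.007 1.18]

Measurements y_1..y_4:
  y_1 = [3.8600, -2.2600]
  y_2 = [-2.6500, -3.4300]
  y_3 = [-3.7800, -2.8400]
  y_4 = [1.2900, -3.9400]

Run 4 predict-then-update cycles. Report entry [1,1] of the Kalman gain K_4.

step 1: x^-=[0.3772, 1.8447]  P^-=[1.0920 0.3888; 0.3888 1.7994]  S=[1.5625 0.8016; 0.8016 2.0981]  K=[0.7640 -0.0494; -0.0216 0.8863]  nu=[3.1876, -4.1462]  x^+=[3.0174, -1.8988]  P^+=[0.2353 -0.0373; -0.0373 0.1814]
step 2: x^-=[2.9583, -1.6897]  P^-=[0.5356 0.0332; 0.0332 0.4262]  S=[0.8572 0.1589; 0.1589 0.6400]  K=[0.6336 -0.0134; -0.0065 0.6733]  nu=[-5.3380, -2.0658]  x^+=[-0.3960, -3.0457]  P^+=[0.1941 -0.0253; -0.0253 0.1374]
step 3: x^-=[-1.0143, -3.6003]  P^-=[0.4893 0.0315; 0.0315 0.3706]  S=[0.8089 0.1432; 0.1432 0.5834]  K=[0.6118 -0.0039; -0.0013 0.6414]  nu=[-2.1896, 0.8719]  x^+=[-2.3574, -3.0382]  P^+=[0.1872 -0.0226; -0.0226 0.1308]
step 4: x^-=[-3.1704, -3.9251]  P^-=[0.4818 0.0323; 0.0323 0.3625]  S=[0.8014 0.1418; 0.1418 0.5754]  K=[0.6079 -0.0017; 0.0001 0.6361]  nu=[5.0885, 0.3339]  x^+=[-0.0777, -3.7124]  P^+=[0.1859 -0.0220; -0.0220 0.1296]

K[1,1] = 0.6361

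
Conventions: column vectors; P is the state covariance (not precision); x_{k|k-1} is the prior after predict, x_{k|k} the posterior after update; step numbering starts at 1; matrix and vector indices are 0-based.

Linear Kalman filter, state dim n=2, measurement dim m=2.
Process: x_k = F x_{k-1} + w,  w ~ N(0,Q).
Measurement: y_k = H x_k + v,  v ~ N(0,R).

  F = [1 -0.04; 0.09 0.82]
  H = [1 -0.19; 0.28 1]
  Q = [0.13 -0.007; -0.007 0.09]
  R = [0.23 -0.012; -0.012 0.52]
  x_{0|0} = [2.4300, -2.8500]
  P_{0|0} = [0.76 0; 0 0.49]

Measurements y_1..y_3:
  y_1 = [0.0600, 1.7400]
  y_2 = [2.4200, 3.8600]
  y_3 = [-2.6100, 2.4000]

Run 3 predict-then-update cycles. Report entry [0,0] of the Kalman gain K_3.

step 1: x^-=[2.5440, -2.1183]  P^-=[0.8908 0.0453; 0.0453 0.4256]  S=[1.1189 0.1995; 0.1995 1.0409]  K=[0.7640 0.1368; -0.1106 0.4423]  nu=[-2.8865, 3.1460]  x^+=[0.7689, -0.4075]  P^+=[0.1765 0.0125; 0.0125 0.2278]
step 2: x^-=[0.7852, -0.2649]  P^-=[0.3058 0.0116; 0.0116 0.2465]  S=[0.5403 0.0378; 0.0378 0.7970]  K=[0.5552 0.0957; -0.0873 0.3175]  nu=[1.5845, 3.9051]  x^+=[2.0387, 0.8365]  P^+=[0.1279 0.0073; 0.0073 0.1641]
step 3: x^-=[2.0052, 0.8694]  P^-=[0.2576 0.0051; 0.0051 0.2025]  S=[0.4930 0.0265; 0.0265 0.7455]  K=[0.5160 0.0852; -0.0826 0.2764]  nu=[-4.4500, 0.9691]  x^+=[-0.2085, 1.5047]  P^+=[0.1186 0.0049; 0.0049 0.1433]

K[0,0] = 0.5160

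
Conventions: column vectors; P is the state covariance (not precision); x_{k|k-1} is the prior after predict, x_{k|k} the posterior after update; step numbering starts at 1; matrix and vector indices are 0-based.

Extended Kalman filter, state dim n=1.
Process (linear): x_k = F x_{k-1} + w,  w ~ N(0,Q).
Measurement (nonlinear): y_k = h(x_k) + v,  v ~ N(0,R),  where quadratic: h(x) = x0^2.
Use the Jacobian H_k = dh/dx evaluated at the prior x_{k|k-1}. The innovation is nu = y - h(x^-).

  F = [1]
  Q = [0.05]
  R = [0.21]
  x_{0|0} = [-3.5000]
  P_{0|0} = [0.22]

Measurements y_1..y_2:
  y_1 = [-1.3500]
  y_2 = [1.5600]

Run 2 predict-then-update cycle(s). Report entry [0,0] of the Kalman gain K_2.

step 1: x^-=[-3.5000]  P^-=[0.2700]  H_jac=[-7.0000]  S=[13.4400]  K=[-0.1406]  nu=[-13.6000]  x^+=[-1.5875]  P^+=[0.0042]
step 2: x^-=[-1.5875]  P^-=[0.0542]  H_jac=[-3.1750]  S=[0.7566]  K=[-0.2275]  nu=[-0.9602]  x^+=[-1.3690]  P^+=[0.0150]

K[0,0] = -0.2275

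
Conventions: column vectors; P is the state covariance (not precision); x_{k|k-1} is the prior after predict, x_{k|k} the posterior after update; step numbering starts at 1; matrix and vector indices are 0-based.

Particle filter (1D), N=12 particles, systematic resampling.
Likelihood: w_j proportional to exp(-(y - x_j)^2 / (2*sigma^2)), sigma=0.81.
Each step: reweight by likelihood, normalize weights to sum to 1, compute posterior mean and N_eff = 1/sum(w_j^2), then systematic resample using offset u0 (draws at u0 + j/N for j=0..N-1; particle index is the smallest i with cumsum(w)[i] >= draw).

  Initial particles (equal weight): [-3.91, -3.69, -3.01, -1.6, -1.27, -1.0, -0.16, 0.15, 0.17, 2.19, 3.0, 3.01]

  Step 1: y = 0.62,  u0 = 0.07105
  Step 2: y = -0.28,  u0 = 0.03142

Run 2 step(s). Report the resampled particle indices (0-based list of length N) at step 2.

resampled_idx = [0, 1, 2, 3, 3, 4, 5, 6, 7, 8, 9, 10]

step 1: w=[0.0000, 0.0000, 0.0000, 0.0086, 0.0240, 0.0495, 0.2300, 0.3090, 0.3134, 0.0559, 0.0049, 0.0047]  mean=0.1203  Neff=3.9543  idx=[5, 6, 6, 7, 7, 7, 7, 8, 8, 8, 8, 9]
step 2: w=[0.0704, 0.1034, 0.1034, 0.0908, 0.0908, 0.0908, 0.0908, 0.0896, 0.0896, 0.0896, 0.0896, 0.0010]  mean=0.0141  Neff=10.9329  idx=[0, 1, 2, 3, 3, 4, 5, 6, 7, 8, 9, 10]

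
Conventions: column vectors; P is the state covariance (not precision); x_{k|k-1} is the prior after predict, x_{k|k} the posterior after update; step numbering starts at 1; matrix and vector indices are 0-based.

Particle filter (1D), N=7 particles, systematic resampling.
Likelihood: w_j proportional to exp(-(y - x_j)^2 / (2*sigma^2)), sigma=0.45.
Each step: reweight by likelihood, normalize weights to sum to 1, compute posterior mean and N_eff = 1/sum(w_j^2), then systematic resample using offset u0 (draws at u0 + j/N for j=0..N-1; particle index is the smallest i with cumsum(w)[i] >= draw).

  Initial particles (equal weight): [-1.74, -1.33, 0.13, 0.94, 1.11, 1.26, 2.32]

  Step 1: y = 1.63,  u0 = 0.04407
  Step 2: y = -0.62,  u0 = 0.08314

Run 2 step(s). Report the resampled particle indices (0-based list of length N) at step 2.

step 1: w=[0.0000, 0.0000, 0.0021, 0.1671, 0.2777, 0.3861, 0.1671]  mean=1.3396  Neff=3.5462  idx=[3, 4, 4, 5, 5, 5, 6]
step 2: w=[0.5880, 0.1478, 0.1478, 0.0388, 0.0388, 0.0388, 0.0000]  mean=1.0275  Neff=2.5384  idx=[0, 0, 0, 0, 1, 2, 4]

resampled_idx = [0, 0, 0, 0, 1, 2, 4]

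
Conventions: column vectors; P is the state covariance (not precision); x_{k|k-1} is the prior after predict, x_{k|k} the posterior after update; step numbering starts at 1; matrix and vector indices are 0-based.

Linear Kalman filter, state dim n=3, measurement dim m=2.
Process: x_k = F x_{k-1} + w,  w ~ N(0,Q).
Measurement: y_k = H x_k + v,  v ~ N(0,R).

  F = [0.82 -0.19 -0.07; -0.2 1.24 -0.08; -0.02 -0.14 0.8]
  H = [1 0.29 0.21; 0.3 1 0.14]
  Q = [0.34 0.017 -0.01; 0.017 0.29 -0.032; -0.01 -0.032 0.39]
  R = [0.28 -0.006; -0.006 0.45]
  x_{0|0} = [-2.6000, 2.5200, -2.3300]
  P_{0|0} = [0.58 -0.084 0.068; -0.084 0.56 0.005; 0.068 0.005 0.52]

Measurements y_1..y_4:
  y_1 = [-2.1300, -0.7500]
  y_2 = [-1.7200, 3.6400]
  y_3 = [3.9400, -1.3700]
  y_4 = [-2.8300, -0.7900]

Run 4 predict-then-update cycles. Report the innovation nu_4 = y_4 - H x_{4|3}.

step 1: x^-=[-2.4477, 3.8312, -2.1648]  P^-=[0.7713 -0.2996 0.0196; -0.2996 1.2204 -0.1662; 0.0196 -0.1662 0.7302]  S=[1.0003 0.2374; 0.2374 1.5295]  K=[0.7252 -0.1554; -0.1583 0.7485; 0.1388 -0.0595]  nu=[-0.3387, -3.5438]  x^+=[-2.1427, 1.2322, -2.0009]  P^+=[0.2618 -0.1416 -0.0799; -0.1416 0.3947 -0.1030; -0.0799 -0.1030 0.7095]
step 2: x^-=[-1.8511, 2.1165, -1.7303]  P^-=[0.5843 -0.2529 -0.0657; -0.2529 1.0000 -0.2360; -0.0657 -0.2360 0.8767]  S=[0.7841 0.1378; 0.1378 1.2965]  K=[0.6582 -0.1368; -0.1392 0.7021; 0.0833 -0.1114]  nu=[-0.1194, 2.3210]  x^+=[-2.2472, 3.7628, -1.9988]  P^+=[0.2452 -0.1227 -0.1168; -0.1227 0.3726 -0.1357; -0.1168 -0.1357 0.8578]
step 3: x^-=[-2.4177, 5.2752, -2.0809]  P^-=[0.5706 -0.2199 -0.0960; -0.2199 0.9623 -0.2686; -0.0960 -0.2686 0.9798]  S=[0.7741 0.1472; 0.1472 1.2676]  K=[0.6524 -0.1248; -0.1281 0.6923; 0.0667 -0.1341]  nu=[5.2649, -5.6286]  x^+=[1.7194, 0.7042, -0.9749]  P^+=[0.2454 -0.1145 -0.1368; -0.1145 0.3682 -0.1536; -0.1368 -0.1536 0.9562]
step 4: x^-=[1.3444, 0.6073, -0.9129]  P^-=[0.5703 -0.2074 -0.1131; -0.2074 0.9549 -0.2889; -0.1131 -0.2889 1.0474]  S=[0.7738 0.1520; 0.1520 1.2620]  K=[0.6521 -0.1199; -0.1241 0.6903; 0.0586 -0.1467]  nu=[-4.1588, -1.6728]  x^+=[-1.1671, -0.0312, -0.9111]  P^+=[0.2469 -0.1110 -0.1493; -0.1110 0.3677 -0.1644; -0.1493 -0.1644 1.0202]

innov = [-4.1588, -1.6728]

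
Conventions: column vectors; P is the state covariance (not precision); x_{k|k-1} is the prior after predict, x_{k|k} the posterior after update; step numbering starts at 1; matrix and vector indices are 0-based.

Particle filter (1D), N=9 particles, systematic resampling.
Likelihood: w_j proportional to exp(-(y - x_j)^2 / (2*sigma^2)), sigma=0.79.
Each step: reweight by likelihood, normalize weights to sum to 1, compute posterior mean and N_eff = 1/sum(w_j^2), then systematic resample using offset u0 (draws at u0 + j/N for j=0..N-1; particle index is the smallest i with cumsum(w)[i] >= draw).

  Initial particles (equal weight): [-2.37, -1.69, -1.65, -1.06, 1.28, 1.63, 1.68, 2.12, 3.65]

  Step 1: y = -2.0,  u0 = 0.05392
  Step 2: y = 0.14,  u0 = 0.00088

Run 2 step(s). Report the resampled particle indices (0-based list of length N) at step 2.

resampled_idx = [0, 3, 5, 6, 7, 8, 8, 8, 8]

step 1: w=[0.2782, 0.2874, 0.2814, 0.1529, 0.0001, 0.0000, 0.0000, 0.0000, 0.0000]  mean=-1.7713  Neff=3.8086  idx=[0, 0, 0, 1, 1, 2, 2, 2, 3]
step 2: w=[0.0092, 0.0092, 0.0092, 0.0974, 0.0974, 0.1094, 0.1094, 0.1094, 0.4495]  mean=-1.4123  Neff=3.8878  idx=[0, 3, 5, 6, 7, 8, 8, 8, 8]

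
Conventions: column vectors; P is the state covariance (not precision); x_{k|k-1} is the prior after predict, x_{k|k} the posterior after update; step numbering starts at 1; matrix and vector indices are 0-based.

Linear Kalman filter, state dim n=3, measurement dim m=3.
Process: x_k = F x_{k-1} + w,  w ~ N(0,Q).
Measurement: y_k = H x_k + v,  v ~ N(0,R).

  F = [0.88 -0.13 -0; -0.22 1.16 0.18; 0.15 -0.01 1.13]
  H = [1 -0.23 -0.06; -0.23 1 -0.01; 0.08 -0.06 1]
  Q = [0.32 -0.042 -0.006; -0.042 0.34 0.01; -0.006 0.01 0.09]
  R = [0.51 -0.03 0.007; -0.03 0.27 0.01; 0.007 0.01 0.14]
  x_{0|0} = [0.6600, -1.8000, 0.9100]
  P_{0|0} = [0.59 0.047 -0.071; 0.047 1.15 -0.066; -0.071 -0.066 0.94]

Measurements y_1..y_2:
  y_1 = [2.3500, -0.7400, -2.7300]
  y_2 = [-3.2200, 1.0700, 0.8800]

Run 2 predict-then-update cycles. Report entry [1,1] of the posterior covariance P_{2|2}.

P_post[1,1] = 0.1980

step 1: x^-=[0.8148, -2.0694, 1.1453]  P^-=[0.7856 -0.2900 0.0111; -0.2900 1.9005 0.1060; 0.0111 0.1060 1.2810]  S=[1.5357 -0.9585 0.0290; -0.9585 2.3436 -0.0550; 0.0290 -0.0550 1.4247]  K=[0.5759 0.0359 0.0538; 0.0617 0.8644 0.0102; -0.0515 0.0387 0.8978]  nu=[1.1280, 1.5283, -4.0646]  x^+=[1.3007, -0.7202, -2.5030]  P^+=[0.3071 0.0635 -0.0088; 0.0635 0.2465 0.0202; -0.0088 0.0202 0.1276]
step 2: x^-=[1.2382, -1.5721, -2.6261]  P^-=[0.5475 -0.0739 0.0213; -0.0739 0.6674 0.0626; 0.0213 0.0626 0.2563]  S=[1.1268 -0.3905 0.0575; -0.3905 0.9992 0.0081; 0.0575 0.0081 0.3988]  K=[0.4914 -0.0089 0.1037; 0.0357 0.6981 0.0224; -0.0264 0.0396 0.6405]  nu=[-4.9773, 2.9006, 3.3128]  x^+=[-0.8899, 0.3491, -0.2578]  P^+=[0.2617 0.0441 -0.0004; 0.0441 0.1980 0.0187; -0.0004 0.0187 0.0910]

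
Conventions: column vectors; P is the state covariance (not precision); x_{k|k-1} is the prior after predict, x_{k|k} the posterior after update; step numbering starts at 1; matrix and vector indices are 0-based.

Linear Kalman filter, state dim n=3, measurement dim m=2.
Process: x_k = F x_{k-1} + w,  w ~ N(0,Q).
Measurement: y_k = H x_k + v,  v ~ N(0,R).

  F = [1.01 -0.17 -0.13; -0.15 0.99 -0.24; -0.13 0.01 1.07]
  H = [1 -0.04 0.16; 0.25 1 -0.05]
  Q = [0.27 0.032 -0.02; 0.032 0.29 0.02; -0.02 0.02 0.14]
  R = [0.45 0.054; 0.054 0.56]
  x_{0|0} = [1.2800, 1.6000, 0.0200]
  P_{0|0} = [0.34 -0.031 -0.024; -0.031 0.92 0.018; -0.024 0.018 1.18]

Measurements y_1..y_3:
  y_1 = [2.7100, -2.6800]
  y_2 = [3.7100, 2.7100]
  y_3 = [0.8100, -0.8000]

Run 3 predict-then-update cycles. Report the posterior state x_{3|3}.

x_post = [1.9227, -0.7207, -0.5685]

step 1: x^-=[1.0182, 1.3872, -0.1290]  P^-=[0.6811 -0.1656 -0.2610; -0.1656 1.2662 -0.2411; -0.2610 -0.2411 1.5040]  S=[1.1045 -0.0388; -0.0388 1.8204]  K=[0.5857 0.0222; -0.2070 0.6751; -0.0171 -0.2100]  nu=[1.7679, -4.3282]  x^+=[1.9574, -1.9005, 0.7496]  P^+=[0.3024 -0.0438 -0.2462; -0.0438 0.3785 0.0142; -0.2462 0.0142 1.4237]
step 2: x^-=[2.2026, -2.3550, 0.5286]  P^-=[0.6938 -0.0244 -0.5327; -0.0244 0.7383 -0.2834; -0.5327 -0.2834 1.8440]  S=[1.0273 0.1184; 0.1184 1.3757]  K=[0.5844 0.0774; -0.1608 0.5564; -0.1794 -0.3543]  nu=[1.3286, 4.5408]  x^+=[3.3305, -0.0423, -1.3187]  P^+=[0.3240 -0.0241 -0.3610; -0.0241 0.3071 -0.0367; -0.3610 -0.0367 1.6232]
step 3: x^-=[3.5424, -0.2249, -1.8444]  P^-=[0.7383 0.0408 -0.6792; 0.0408 0.6904 -0.3764; -0.6792 -0.3764 2.1036]  S=[1.0274 0.1803; 0.1803 1.3768]  K=[0.5917 0.1109; -0.1407 0.5409; -0.2413 -0.4415]  nu=[-2.4463, -1.5529]  x^+=[1.9227, -0.7207, -0.5685]  P^+=[0.3379 -0.0111 -0.4131; -0.0111 0.2946 -0.0701; -0.4131 -0.0701 1.7369]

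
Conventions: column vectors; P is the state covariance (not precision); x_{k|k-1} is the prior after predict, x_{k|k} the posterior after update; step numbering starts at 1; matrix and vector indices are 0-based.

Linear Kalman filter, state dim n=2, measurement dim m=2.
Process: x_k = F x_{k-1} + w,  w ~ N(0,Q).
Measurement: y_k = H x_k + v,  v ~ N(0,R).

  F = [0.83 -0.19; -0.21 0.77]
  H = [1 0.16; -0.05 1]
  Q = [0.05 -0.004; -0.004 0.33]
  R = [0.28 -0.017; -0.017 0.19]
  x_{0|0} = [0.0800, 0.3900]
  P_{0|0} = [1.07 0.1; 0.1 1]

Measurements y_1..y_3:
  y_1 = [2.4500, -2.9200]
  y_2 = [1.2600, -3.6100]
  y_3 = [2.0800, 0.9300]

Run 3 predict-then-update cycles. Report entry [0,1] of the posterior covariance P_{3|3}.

step 1: x^-=[-0.0077, 0.2835]  P^-=[0.7917 -0.2689; -0.2689 0.9377]  S=[1.0096 -0.1733; -0.1733 1.1566]  K=[0.7141 -0.1597; 0.0240 0.8260]  nu=[2.4123, -3.2039]  x^+=[2.2267, -2.3049]  P^+=[0.2078 -0.0321; -0.0321 0.1549]
step 2: x^-=[2.2861, -2.2424]  P^-=[0.2089 -0.0847; -0.0847 0.4414]  S=[0.4731 -0.0408; -0.0408 0.6404]  K=[0.4023 -0.1229; 0.0305 0.6978]  nu=[-0.6673, -1.2533]  x^+=[2.1717, -3.1373]  P^+=[0.1186 -0.0243; -0.0243 0.1309]
step 3: x^-=[2.3986, -2.8718]  P^-=[0.1441 -0.0603; -0.0603 0.4207]  S=[0.4156 -0.0167; -0.0167 0.6170]  K=[0.3195 -0.1007; 0.0445 0.6878]  nu=[0.1409, 3.9217]  x^+=[2.0485, -0.1681]  P^+=[0.0943 -0.0199; -0.0199 0.1289]

P_post[0,1] = -0.0199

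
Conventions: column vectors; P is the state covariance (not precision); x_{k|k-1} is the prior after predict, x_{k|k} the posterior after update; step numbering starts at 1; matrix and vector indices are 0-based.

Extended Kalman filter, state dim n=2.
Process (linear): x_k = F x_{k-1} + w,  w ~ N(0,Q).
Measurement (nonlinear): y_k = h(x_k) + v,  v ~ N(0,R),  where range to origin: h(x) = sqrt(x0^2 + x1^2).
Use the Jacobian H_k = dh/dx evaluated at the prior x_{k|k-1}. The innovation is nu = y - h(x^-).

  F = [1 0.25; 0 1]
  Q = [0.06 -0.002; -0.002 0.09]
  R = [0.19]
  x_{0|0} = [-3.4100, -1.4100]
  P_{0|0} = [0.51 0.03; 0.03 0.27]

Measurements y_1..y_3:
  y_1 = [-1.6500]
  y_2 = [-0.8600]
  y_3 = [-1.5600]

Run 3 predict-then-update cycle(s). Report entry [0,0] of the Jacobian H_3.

H_jac[0,0] = -0.8573

step 1: x^-=[-3.7625, -1.4100]  P^-=[0.6019 0.0955; 0.0955 0.3600]  H_jac=[-0.9364 -0.3509]  S=[0.8249]  K=[-0.7239; -0.2616]  nu=[-5.6680]  x^+=[0.3406, 0.0726]  P^+=[0.1696 -0.0607; -0.0607 0.3036]
step 2: x^-=[0.3587, 0.0726]  P^-=[0.2183 0.0132; 0.0132 0.3936]  H_jac=[0.9801 0.1983]  S=[0.4203]  K=[0.5152; 0.2165]  nu=[-1.2260]  x^+=[-0.2729, -0.1929]  P^+=[0.1067 -0.0337; -0.0337 0.3739]
step 3: x^-=[-0.3211, -0.1929]  P^-=[0.1732 0.0578; 0.0578 0.4639]  H_jac=[-0.8573 -0.5148]  S=[0.4913]  K=[-0.3628; -0.5870]  nu=[-1.9346]  x^+=[0.3808, 0.9427]  P^+=[0.1085 -0.0468; -0.0468 0.2946]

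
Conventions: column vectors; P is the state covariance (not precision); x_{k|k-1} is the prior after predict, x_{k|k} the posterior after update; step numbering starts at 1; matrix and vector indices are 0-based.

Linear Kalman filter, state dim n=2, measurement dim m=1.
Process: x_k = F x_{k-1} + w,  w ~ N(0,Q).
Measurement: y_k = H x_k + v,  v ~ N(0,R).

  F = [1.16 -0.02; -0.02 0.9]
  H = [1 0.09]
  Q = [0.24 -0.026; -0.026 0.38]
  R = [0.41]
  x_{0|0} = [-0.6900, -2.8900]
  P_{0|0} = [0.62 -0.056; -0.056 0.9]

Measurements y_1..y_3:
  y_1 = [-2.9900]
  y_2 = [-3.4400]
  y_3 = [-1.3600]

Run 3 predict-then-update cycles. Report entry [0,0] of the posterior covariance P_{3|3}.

step 1: x^-=[-0.7426, -2.5872]  P^-=[1.0772 -0.1151; -0.1151 1.1113]  S=[1.4755]  K=[0.7231; -0.0102]  nu=[-2.0146]  x^+=[-2.1992, -2.5666]  P^+=[0.3058 -0.1042; -0.1042 1.1111]
step 2: x^-=[-2.4998, -2.2660]  P^-=[0.6568 -0.1619; -0.1619 1.2839]  S=[1.0481]  K=[0.6128; -0.0442]  nu=[-0.7363]  x^+=[-2.9510, -2.2334]  P^+=[0.2633 -0.1335; -0.1335 1.2818]
step 3: x^-=[-3.3784, -1.9511]  P^-=[0.6009 -0.1946; -0.1946 1.4232]  S=[0.9874]  K=[0.5908; -0.0674]  nu=[2.1940]  x^+=[-2.0821, -2.0989]  P^+=[0.2562 -0.1553; -0.1553 1.4187]

P_post[0,0] = 0.2562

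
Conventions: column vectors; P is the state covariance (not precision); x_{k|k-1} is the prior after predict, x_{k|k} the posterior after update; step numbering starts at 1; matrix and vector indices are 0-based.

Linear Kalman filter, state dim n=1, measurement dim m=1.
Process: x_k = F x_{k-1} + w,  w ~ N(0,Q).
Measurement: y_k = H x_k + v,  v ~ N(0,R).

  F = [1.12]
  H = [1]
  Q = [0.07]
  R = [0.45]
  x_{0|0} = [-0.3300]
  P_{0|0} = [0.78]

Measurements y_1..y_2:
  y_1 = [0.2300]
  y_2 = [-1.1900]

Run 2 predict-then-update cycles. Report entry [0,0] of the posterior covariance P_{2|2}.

step 1: x^-=[-0.3696]  P^-=[1.0484]  S=[1.4984]  K=[0.6997]  nu=[0.5996]  x^+=[0.0499]  P^+=[0.3149]
step 2: x^-=[0.0559]  P^-=[0.4650]  S=[0.9150]  K=[0.5082]  nu=[-1.2459]  x^+=[-0.5772]  P^+=[0.2287]

P_post[0,0] = 0.2287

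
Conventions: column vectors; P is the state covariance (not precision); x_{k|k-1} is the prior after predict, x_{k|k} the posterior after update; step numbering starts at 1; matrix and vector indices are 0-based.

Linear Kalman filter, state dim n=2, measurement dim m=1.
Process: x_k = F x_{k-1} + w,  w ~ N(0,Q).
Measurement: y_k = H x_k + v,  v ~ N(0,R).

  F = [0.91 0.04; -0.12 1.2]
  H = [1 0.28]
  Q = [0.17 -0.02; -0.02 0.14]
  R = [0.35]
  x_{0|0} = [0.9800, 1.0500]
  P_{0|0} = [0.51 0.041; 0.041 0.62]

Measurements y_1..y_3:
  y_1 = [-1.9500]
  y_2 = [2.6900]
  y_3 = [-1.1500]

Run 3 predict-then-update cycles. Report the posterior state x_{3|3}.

step 1: x^-=[0.9338, 1.1424]  P^-=[0.5963 -0.0014; -0.0014 1.0283]  S=[1.0262]  K=[0.5807; 0.2793]  nu=[-3.2037]  x^+=[-0.9267, 0.2477]  P^+=[0.2502 -0.1678; -0.1678 0.9483]
step 2: x^-=[-0.8334, 0.4085]  P^-=[0.3665 -0.1842; -0.1842 1.5575]  S=[0.7355]  K=[0.4282; 0.3425]  nu=[3.4090]  x^+=[0.6264, 1.5759]  P^+=[0.2317 -0.2921; -0.2921 1.4712]
step 3: x^-=[0.6331, 1.8160]  P^-=[0.3429 -0.2922; -0.2922 2.3460]  S=[0.7132]  K=[0.3661; 0.5113]  nu=[-2.2916]  x^+=[-0.2058, 0.6443]  P^+=[0.2473 -0.4257; -0.4257 2.1596]

x_post = [-0.2058, 0.6443]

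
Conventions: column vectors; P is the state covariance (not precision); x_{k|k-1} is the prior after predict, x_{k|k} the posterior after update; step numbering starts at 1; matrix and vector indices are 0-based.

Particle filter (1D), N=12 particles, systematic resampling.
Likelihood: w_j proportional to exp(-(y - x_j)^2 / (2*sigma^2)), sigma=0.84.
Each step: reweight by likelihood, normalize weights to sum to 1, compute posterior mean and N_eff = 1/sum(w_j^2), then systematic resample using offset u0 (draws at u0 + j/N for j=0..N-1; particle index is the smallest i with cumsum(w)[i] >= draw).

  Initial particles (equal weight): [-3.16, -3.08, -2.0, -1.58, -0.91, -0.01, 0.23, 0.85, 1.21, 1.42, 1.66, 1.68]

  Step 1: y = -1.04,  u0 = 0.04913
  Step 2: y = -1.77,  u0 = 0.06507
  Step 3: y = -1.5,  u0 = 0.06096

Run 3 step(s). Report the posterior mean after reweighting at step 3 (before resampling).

post_mean = -1.4963

step 1: w=[0.0124, 0.0157, 0.1559, 0.2437, 0.2960, 0.1413, 0.0955, 0.0238, 0.0083, 0.0041, 0.0017, 0.0016]  mean=-0.9915  Neff=4.9642  idx=[2, 2, 3, 3, 3, 4, 4, 4, 4, 5, 6, 7]
step 2: w=[0.1302, 0.1302, 0.1318, 0.1318, 0.1318, 0.0800, 0.0800, 0.0800, 0.0800, 0.0151, 0.0079, 0.0010]  mean=-1.4343  Neff=8.9341  idx=[0, 1, 1, 2, 3, 3, 4, 4, 5, 6, 8, 9]
step 3: w=[0.0834, 0.0834, 0.0834, 0.0991, 0.0991, 0.0991, 0.0991, 0.0991, 0.0778, 0.0778, 0.0778, 0.0207]  mean=-1.4963  Neff=11.2865  idx=[0, 1, 2, 3, 4, 5, 6, 6, 7, 8, 9, 10]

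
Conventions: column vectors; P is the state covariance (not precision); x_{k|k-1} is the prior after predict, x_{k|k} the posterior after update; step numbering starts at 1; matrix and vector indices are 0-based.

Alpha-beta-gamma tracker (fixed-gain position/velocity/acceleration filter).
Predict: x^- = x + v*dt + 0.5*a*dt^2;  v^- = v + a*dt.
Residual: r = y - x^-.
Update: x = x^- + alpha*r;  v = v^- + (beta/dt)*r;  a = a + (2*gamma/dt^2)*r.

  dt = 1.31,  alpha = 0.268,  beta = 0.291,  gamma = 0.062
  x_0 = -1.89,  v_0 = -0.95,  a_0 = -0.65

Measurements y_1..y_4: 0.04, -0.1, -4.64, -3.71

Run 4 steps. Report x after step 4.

step 1: x_pred=-3.6922  r=3.7322  x^+=-2.6920  v^+=-0.9724  a^+=-0.3803
step 2: x_pred=-4.2922  r=4.1922  x^+=-3.1687  v^+=-0.5394  a^+=-0.0774
step 3: x_pred=-3.9417  r=-0.6983  x^+=-4.1289  v^+=-0.7959  a^+=-0.1279
step 4: x_pred=-5.2812  r=1.5712  x^+=-4.8601  v^+=-0.6144  a^+=-0.0143

x_post = -4.8601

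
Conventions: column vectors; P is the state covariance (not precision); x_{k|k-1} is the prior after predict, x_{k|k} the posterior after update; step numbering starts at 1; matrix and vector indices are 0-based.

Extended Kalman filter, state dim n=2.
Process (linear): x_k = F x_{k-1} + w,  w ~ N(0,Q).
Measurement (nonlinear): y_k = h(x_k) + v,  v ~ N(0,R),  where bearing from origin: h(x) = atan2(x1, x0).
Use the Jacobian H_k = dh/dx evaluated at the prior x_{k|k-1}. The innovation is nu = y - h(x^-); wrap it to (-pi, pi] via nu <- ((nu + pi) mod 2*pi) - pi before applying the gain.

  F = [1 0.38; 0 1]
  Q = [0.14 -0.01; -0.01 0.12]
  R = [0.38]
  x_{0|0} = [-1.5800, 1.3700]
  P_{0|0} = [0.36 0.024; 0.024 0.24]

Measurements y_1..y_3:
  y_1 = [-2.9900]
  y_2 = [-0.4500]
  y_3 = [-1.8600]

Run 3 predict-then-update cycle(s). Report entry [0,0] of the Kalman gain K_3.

K[0,0] = -0.4638

step 1: x^-=[-1.0594, 1.3700]  P^-=[0.5529 0.1052; 0.1052 0.3600]  H_jac=[-0.4568 -0.3532]  S=[0.5742]  K=[-0.5045; -0.3051]  nu=[1.0642]  x^+=[-1.5963, 1.0453]  P^+=[0.4067 0.0168; 0.0168 0.3065]
step 2: x^-=[-1.1991, 1.0453]  P^-=[0.6038 0.1233; 0.1233 0.4265]  H_jac=[-0.4131 -0.4739]  S=[0.6271]  K=[-0.4909; -0.4035]  nu=[-2.8746]  x^+=[0.2121, 2.2053]  P^+=[0.4526 -0.0009; -0.0009 0.3244]
step 3: x^-=[1.0501, 2.2053]  P^-=[0.6388 0.1123; 0.1123 0.4444]  H_jac=[-0.3696 0.1760]  S=[0.4664]  K=[-0.4638; 0.0787]  nu=[-2.9864]  x^+=[2.4353, 1.9704]  P^+=[0.5384 0.1294; 0.1294 0.4415]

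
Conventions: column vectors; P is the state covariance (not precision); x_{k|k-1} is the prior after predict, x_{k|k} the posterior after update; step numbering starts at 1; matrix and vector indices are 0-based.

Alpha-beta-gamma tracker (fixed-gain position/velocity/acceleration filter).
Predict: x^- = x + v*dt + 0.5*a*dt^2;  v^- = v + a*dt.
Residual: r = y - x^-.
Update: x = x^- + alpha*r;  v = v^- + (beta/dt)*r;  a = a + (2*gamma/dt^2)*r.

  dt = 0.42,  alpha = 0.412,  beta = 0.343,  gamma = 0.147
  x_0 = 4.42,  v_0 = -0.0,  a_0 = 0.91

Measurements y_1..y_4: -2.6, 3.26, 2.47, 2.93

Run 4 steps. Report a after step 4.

step 1: x_pred=4.5003  r=-7.1003  x^+=1.5750  v^+=-5.4163  a^+=-10.9238
step 2: x_pred=-1.6634  r=4.9234  x^+=0.3650  v^+=-5.9836  a^+=-2.7181
step 3: x_pred=-2.3878  r=4.8578  x^+=-0.3864  v^+=-3.1580  a^+=5.3782
step 4: x_pred=-1.2384  r=4.1684  x^+=0.4790  v^+=2.5050  a^+=12.3255

a_post = 12.3255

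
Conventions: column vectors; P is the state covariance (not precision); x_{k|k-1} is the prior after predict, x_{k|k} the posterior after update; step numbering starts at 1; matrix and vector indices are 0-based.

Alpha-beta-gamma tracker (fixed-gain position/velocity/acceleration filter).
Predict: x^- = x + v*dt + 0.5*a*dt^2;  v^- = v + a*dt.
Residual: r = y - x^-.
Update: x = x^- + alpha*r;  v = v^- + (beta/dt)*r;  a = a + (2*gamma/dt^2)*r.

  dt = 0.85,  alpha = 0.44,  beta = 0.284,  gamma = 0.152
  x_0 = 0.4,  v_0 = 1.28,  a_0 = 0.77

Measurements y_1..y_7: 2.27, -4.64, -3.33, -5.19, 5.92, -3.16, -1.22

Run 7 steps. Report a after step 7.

a_post = 5.1915

step 1: x_pred=1.7662  r=0.5038  x^+=1.9879  v^+=2.1028  a^+=0.9820
step 2: x_pred=4.1300  r=-8.7700  x^+=0.2712  v^+=0.0073  a^+=-2.7081
step 3: x_pred=-0.7009  r=-2.6291  x^+=-1.8577  v^+=-3.1730  a^+=-3.8143
step 4: x_pred=-5.9327  r=0.7427  x^+=-5.6059  v^+=-6.1670  a^+=-3.5018
step 5: x_pred=-12.1129  r=18.0329  x^+=-4.1784  v^+=-3.1185  a^+=4.0857
step 6: x_pred=-5.3532  r=2.1932  x^+=-4.3882  v^+=1.0871  a^+=5.0085
step 7: x_pred=-1.6548  r=0.4348  x^+=-1.4635  v^+=5.4896  a^+=5.1915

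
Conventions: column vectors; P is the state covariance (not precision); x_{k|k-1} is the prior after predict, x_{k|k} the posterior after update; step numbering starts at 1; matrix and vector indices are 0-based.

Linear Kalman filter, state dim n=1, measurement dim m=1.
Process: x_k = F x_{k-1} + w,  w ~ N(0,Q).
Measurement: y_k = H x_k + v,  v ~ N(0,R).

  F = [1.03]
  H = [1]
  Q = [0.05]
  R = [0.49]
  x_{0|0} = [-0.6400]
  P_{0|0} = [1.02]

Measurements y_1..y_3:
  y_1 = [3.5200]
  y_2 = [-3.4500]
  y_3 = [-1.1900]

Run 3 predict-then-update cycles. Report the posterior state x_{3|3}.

step 1: x^-=[-0.6592]  P^-=[1.1321]  S=[1.6221]  K=[0.6979]  nu=[4.1792]  x^+=[2.2576]  P^+=[0.3420]
step 2: x^-=[2.3253]  P^-=[0.4128]  S=[0.9028]  K=[0.4573]  nu=[-5.7753]  x^+=[-0.3155]  P^+=[0.2241]
step 3: x^-=[-0.3249]  P^-=[0.2877]  S=[0.7777]  K=[0.3699]  nu=[-0.8651]  x^+=[-0.6449]  P^+=[0.1813]

x_post = [-0.6449]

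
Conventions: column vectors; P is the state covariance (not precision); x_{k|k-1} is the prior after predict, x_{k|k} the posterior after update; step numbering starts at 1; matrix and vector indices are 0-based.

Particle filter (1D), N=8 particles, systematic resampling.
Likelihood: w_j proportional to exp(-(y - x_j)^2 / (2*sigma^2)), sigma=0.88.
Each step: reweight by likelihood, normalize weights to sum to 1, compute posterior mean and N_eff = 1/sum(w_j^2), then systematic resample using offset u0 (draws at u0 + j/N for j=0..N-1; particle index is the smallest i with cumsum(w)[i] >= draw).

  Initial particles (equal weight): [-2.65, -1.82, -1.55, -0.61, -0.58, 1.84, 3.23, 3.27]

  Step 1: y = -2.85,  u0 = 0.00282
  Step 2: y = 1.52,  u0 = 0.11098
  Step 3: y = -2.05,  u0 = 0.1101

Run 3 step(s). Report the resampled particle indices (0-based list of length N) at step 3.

step 1: w=[0.5157, 0.2668, 0.1777, 0.0207, 0.0190, 0.0000, 0.0000, 0.0000]  mean=-2.1514  Neff=2.7060  idx=[0, 0, 0, 0, 0, 1, 1, 2]
step 2: w=[0.0035, 0.0035, 0.0035, 0.0035, 0.0035, 0.1943, 0.1943, 0.5940]  mean=-1.6740  Neff=2.3341  idx=[5, 6, 6, 7, 7, 7, 7, 7]
step 3: w=[0.1351, 0.1351, 0.1351, 0.1189, 0.1189, 0.1189, 0.1189, 0.1189]  mean=-1.6594  Neff=7.9689  idx=[0, 1, 2, 3, 4, 5, 6, 7]

resampled_idx = [0, 1, 2, 3, 4, 5, 6, 7]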